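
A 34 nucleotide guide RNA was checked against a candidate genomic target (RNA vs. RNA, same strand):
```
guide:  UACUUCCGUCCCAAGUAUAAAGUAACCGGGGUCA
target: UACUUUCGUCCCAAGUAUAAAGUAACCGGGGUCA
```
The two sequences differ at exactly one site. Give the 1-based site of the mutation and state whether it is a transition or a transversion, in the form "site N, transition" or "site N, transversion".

The sequences differ only at site 6: C→U (pyrimidine→pyrimidine), a transition.

site 6, transition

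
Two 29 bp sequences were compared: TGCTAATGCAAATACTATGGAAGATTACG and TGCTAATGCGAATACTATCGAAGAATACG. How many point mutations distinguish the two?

Mismatches (1-based): site 10: A→G; site 19: G→C; site 25: T→A.

3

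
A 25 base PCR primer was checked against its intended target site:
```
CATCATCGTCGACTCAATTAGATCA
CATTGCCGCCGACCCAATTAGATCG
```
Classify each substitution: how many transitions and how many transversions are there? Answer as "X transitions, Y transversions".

Mismatches (1-based):
position 4: C→T (pyrimidine→pyrimidine, transition)
position 5: A→G (purine→purine, transition)
position 6: T→C (pyrimidine→pyrimidine, transition)
position 9: T→C (pyrimidine→pyrimidine, transition)
position 14: T→C (pyrimidine→pyrimidine, transition)
position 25: A→G (purine→purine, transition)

6 transitions, 0 transversions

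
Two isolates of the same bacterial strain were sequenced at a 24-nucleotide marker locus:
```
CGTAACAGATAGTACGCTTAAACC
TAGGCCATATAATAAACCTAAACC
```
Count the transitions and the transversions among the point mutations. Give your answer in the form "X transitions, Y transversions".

Transitions (purine↔purine or pyrimidine↔pyrimidine): 1 C→T, 2 G→A, 4 A→G, 12 G→A, 16 G→A, 18 T→C.
Transversions (purine↔pyrimidine): 3 T→G, 5 A→C, 8 G→T, 15 C→A.

6 transitions, 4 transversions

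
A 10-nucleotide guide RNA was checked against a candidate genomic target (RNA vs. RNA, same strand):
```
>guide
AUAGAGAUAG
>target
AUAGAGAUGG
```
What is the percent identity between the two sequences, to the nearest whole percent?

Mismatch at position 9 (1-based): 1 of 10.
Identical positions: 9/10 = 90% → 90%.

90%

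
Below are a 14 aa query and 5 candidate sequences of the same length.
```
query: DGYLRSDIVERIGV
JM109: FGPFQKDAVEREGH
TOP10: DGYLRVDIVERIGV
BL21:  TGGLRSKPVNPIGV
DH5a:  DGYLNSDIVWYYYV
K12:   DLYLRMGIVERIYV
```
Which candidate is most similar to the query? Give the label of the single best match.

Hamming distances to query — JM109: 8; TOP10: 1; BL21: 6; DH5a: 5; K12: 4.
Smallest is TOP10 with 1 mismatch.

TOP10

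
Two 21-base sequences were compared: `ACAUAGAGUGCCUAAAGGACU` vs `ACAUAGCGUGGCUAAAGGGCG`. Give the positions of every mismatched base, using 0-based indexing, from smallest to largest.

6, 10, 18, 20

Differences at position 6 (A→C), position 10 (C→G), position 18 (A→G), position 20 (U→G).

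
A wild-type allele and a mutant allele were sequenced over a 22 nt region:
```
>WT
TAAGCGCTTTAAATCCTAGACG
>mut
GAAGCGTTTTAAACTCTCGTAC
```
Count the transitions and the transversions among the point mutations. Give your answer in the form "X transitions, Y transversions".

3 transitions, 5 transversions

Mismatches (1-based):
position 1: T→G (pyrimidine→purine, transversion)
position 7: C→T (pyrimidine→pyrimidine, transition)
position 14: T→C (pyrimidine→pyrimidine, transition)
position 15: C→T (pyrimidine→pyrimidine, transition)
position 18: A→C (purine→pyrimidine, transversion)
position 20: A→T (purine→pyrimidine, transversion)
position 21: C→A (pyrimidine→purine, transversion)
position 22: G→C (purine→pyrimidine, transversion)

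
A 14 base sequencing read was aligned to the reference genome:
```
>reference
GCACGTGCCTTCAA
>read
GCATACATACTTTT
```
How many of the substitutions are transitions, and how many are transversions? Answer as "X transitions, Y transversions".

7 transitions, 3 transversions

Transitions (purine↔purine or pyrimidine↔pyrimidine): 4 C→T, 5 G→A, 6 T→C, 7 G→A, 8 C→T, 10 T→C, 12 C→T.
Transversions (purine↔pyrimidine): 9 C→A, 13 A→T, 14 A→T.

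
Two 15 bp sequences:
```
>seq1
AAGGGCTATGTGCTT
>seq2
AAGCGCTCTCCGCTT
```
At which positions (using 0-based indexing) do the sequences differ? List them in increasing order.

3, 7, 9, 10

Differences at position 3 (G→C), position 7 (A→C), position 9 (G→C), position 10 (T→C).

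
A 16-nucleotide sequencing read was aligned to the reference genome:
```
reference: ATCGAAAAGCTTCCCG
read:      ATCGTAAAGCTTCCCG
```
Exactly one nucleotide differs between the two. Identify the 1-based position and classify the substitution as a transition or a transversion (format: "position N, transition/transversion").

position 5, transversion

The sequences differ only at position 5: A→T (purine→pyrimidine), a transversion.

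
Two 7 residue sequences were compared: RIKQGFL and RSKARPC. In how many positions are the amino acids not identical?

5

The sequences differ at positions 2, 4, 5, 6, 7 (1-based) — 5 in total.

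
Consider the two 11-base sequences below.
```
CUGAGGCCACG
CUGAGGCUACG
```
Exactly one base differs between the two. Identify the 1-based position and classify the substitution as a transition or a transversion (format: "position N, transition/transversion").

position 8, transition

The sequences differ only at position 8: C→U (pyrimidine→pyrimidine), a transition.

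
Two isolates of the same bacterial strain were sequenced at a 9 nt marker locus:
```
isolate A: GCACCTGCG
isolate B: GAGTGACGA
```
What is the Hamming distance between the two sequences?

8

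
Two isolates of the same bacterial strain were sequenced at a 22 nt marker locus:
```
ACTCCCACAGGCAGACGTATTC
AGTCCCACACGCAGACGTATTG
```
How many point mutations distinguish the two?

Mismatches (1-based): base 2: C→G; base 10: G→C; base 22: C→G.

3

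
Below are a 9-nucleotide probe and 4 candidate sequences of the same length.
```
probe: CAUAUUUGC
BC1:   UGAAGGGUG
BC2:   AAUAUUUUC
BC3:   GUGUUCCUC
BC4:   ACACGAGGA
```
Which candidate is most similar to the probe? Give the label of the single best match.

BC2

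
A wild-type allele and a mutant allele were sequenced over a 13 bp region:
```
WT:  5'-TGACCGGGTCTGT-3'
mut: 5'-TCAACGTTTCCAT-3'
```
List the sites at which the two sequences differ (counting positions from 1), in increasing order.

2, 4, 7, 8, 11, 12

Differences at site 2 (G→C), site 4 (C→A), site 7 (G→T), site 8 (G→T), site 11 (T→C), site 12 (G→A).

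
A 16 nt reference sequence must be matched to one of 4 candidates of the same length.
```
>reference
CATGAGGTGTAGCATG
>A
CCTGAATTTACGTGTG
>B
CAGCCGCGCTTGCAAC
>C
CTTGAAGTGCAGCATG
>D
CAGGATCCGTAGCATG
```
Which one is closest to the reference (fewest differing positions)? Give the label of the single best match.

Hamming distances to reference — A: 8; B: 9; C: 3; D: 4.
Smallest is C with 3 mismatches.

C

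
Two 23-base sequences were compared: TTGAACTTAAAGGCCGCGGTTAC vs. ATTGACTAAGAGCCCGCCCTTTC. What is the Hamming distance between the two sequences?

Comparing position by position, 9 positions differ: 1 (T/A), 3 (G/T), 4 (A/G), 8 (T/A), 10 (A/G), 13 (G/C), 18 (G/C), 19 (G/C), 22 (A/T).

9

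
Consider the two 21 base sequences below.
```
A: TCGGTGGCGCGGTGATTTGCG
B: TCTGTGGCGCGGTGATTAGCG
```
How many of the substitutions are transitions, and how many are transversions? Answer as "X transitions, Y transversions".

0 transitions, 2 transversions

Mismatches (1-based):
site 3: G→T (purine→pyrimidine, transversion)
site 18: T→A (pyrimidine→purine, transversion)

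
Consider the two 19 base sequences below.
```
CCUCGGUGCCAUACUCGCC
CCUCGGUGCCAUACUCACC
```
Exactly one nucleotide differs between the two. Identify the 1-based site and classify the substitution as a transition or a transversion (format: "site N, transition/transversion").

site 17, transition

Site 17 changes G→A. G is a purine and A is a purine, so this is a transition.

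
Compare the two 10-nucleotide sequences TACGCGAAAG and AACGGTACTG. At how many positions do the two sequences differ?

5

The sequences differ at positions 1, 5, 6, 8, 9 (1-based) — 5 in total.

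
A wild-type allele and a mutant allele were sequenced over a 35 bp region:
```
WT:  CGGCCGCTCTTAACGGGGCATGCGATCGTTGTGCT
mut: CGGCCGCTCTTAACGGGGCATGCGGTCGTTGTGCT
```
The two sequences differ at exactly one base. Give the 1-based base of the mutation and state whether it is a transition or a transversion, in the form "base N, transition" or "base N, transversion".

base 25, transition

The sequences differ only at base 25: A→G (purine→purine), a transition.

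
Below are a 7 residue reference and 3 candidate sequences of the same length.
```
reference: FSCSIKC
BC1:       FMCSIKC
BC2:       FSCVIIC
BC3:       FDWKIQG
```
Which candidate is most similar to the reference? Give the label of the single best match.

BC1

BC1 differs at 1 residue; BC2 differs at 2 residues; BC3 differs at 5 residues. The closest is BC1.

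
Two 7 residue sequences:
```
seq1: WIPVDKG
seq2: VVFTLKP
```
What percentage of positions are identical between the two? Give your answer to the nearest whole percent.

14%

6 positions differ (1, 2, 3, 4, 5, 7), so 1 of 7 match: 1/7 = 14.29%.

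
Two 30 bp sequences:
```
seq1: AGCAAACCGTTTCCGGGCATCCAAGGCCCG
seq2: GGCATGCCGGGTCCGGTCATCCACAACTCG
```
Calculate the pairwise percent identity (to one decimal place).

66.7%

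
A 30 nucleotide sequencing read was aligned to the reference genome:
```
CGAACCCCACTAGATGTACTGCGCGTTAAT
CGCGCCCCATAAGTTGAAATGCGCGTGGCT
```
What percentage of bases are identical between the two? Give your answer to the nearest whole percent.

Mismatches at positions 3, 4, 10, 11, 14, 17, 19, 27, 28, 29 (1-based): 10 of 30.
Identical positions: 20/30 = 66.67% → 67%.

67%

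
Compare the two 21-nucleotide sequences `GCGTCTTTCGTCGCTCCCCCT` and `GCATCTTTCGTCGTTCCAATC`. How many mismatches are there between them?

Mismatches (1-based): base 3: G→A; base 14: C→T; base 18: C→A; base 19: C→A; base 20: C→T; base 21: T→C.

6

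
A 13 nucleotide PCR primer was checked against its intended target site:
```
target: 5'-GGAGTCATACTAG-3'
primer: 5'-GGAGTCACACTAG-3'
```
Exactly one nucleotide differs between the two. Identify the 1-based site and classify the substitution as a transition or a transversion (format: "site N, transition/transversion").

site 8, transition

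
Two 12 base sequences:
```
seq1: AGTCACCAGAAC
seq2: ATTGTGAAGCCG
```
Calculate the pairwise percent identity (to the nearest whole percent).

33%

Mismatches at positions 2, 4, 5, 6, 7, 10, 11, 12 (1-based): 8 of 12.
Identical positions: 4/12 = 33.33% → 33%.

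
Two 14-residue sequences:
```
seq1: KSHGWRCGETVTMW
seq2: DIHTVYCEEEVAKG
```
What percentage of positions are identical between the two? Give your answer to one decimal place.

Mismatches at positions 1, 2, 4, 5, 6, 8, 10, 12, 13, 14 (1-based): 10 of 14.
Identical positions: 4/14 = 28.57% → 28.6%.

28.6%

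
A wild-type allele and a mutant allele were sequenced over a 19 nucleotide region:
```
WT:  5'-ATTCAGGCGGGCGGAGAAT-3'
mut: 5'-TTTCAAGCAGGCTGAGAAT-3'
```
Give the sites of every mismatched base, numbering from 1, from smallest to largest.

1, 6, 9, 13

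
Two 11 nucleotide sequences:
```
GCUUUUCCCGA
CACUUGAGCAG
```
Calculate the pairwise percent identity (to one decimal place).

27.3%

Mismatches at positions 1, 2, 3, 6, 7, 8, 10, 11 (1-based): 8 of 11.
Identical positions: 3/11 = 27.27% → 27.3%.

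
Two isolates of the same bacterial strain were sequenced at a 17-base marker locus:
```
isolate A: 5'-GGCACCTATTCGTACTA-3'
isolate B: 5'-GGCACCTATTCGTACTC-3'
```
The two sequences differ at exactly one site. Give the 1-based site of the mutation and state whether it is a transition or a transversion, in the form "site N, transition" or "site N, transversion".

Site 17 changes A→C. A is a purine and C is a pyrimidine, so this is a transversion.

site 17, transversion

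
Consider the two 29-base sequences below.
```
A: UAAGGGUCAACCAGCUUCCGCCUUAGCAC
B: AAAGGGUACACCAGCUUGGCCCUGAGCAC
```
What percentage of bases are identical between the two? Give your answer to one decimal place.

75.9%

Mismatches at positions 1, 8, 9, 18, 19, 20, 24 (1-based): 7 of 29.
Identical positions: 22/29 = 75.86% → 75.9%.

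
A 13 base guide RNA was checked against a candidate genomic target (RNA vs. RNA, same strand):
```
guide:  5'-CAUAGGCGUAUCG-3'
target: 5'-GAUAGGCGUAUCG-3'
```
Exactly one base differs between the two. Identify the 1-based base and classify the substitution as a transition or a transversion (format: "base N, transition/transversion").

base 1, transversion

The sequences differ only at base 1: C→G (pyrimidine→purine), a transversion.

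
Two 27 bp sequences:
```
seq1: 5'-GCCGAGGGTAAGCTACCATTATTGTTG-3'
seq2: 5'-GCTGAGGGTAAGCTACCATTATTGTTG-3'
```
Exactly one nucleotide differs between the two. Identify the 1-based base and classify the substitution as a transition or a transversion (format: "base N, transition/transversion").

The sequences differ only at base 3: C→T (pyrimidine→pyrimidine), a transition.

base 3, transition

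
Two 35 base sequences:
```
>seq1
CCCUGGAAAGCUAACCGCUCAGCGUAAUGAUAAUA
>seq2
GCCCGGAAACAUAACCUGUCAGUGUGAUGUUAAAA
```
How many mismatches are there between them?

10

The sequences differ at sites 1, 4, 10, 11, 17, 18, 23, 26, 30, 34 (1-based) — 10 in total.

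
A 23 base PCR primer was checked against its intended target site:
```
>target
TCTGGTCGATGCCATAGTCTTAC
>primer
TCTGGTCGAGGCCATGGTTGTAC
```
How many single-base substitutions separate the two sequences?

Comparing position by position, 4 positions differ: 10 (T/G), 16 (A/G), 19 (C/T), 20 (T/G).

4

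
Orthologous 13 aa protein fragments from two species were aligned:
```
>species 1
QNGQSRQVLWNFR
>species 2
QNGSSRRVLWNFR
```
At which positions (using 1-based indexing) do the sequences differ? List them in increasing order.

Differences at position 4 (Q→S), position 7 (Q→R).

4, 7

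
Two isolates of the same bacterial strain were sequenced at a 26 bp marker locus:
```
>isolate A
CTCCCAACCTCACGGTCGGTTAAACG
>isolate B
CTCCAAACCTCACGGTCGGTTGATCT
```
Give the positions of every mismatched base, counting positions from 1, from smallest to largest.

5, 22, 24, 26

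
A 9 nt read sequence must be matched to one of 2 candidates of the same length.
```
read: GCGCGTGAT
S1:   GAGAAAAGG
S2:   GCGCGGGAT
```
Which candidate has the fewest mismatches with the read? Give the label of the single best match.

S2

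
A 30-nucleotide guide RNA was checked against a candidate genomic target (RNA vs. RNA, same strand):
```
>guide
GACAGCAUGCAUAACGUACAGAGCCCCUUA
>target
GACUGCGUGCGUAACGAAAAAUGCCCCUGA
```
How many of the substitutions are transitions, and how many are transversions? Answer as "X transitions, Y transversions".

Transitions (purine↔purine or pyrimidine↔pyrimidine): 7 A→G, 11 A→G, 21 G→A.
Transversions (purine↔pyrimidine): 4 A→U, 17 U→A, 19 C→A, 22 A→U, 29 U→G.

3 transitions, 5 transversions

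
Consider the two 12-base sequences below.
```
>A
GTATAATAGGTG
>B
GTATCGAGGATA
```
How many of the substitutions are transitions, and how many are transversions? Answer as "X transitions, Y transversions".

Mismatches (1-based):
site 5: A→C (purine→pyrimidine, transversion)
site 6: A→G (purine→purine, transition)
site 7: T→A (pyrimidine→purine, transversion)
site 8: A→G (purine→purine, transition)
site 10: G→A (purine→purine, transition)
site 12: G→A (purine→purine, transition)

4 transitions, 2 transversions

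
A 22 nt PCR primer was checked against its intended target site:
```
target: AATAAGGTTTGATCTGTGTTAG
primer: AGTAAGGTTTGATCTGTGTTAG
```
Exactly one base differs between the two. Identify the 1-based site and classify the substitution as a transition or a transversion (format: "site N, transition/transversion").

site 2, transition

The sequences differ only at site 2: A→G (purine→purine), a transition.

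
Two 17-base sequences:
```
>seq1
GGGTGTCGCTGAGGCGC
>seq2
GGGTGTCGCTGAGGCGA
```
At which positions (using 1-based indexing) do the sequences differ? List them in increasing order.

Differences at position 17 (C→A).

17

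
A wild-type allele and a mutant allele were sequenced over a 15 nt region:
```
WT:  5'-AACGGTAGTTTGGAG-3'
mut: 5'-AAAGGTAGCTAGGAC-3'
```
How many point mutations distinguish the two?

4

The sequences differ at positions 3, 9, 11, 15 (1-based) — 4 in total.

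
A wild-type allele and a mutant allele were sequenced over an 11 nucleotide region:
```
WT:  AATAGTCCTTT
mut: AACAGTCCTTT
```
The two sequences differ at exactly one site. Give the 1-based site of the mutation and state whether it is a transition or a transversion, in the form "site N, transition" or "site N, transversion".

site 3, transition

The sequences differ only at site 3: T→C (pyrimidine→pyrimidine), a transition.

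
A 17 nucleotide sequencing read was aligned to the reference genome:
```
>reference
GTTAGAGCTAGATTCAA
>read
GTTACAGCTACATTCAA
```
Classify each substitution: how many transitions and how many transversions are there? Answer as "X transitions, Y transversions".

0 transitions, 2 transversions

Mismatches (1-based):
position 5: G→C (purine→pyrimidine, transversion)
position 11: G→C (purine→pyrimidine, transversion)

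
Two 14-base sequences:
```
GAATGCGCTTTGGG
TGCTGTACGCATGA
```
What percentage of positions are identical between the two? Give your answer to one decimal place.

Mismatches at positions 1, 2, 3, 6, 7, 9, 10, 11, 12, 14 (1-based): 10 of 14.
Identical positions: 4/14 = 28.57% → 28.6%.

28.6%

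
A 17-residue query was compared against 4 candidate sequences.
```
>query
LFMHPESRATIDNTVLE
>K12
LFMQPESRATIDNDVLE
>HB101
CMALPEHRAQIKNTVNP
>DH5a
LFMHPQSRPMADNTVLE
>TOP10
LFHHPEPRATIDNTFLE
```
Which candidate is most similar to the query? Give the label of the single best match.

K12

Hamming distances to query — K12: 2; HB101: 9; DH5a: 4; TOP10: 3.
Smallest is K12 with 2 mismatches.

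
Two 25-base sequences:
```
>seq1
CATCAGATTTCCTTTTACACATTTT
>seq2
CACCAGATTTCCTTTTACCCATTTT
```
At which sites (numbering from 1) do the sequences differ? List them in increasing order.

3, 19

Differences at site 3 (T→C), site 19 (A→C).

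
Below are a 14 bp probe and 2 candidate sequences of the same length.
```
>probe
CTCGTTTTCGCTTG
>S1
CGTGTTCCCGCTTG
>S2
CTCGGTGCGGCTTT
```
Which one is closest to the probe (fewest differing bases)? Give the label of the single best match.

S1

Hamming distances to probe — S1: 4; S2: 5.
Smallest is S1 with 4 mismatches.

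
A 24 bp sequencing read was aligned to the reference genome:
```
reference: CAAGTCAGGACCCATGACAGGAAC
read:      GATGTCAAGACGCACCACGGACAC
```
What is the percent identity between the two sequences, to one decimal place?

62.5%

9 positions differ (1, 3, 8, 12, 15, 16, 19, 21, 22), so 15 of 24 match: 15/24 = 62.5%.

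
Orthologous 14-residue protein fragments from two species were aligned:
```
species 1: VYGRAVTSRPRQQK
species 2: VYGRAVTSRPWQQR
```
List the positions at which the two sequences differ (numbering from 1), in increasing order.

Scanning 1-based: 11: R/W; 14: K/R.

11, 14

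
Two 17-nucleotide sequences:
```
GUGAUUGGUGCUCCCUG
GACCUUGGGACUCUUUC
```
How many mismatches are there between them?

8

Comparing position by position, 8 bases differ: 2 (U/A), 3 (G/C), 4 (A/C), 9 (U/G), 10 (G/A), 14 (C/U), 15 (C/U), 17 (G/C).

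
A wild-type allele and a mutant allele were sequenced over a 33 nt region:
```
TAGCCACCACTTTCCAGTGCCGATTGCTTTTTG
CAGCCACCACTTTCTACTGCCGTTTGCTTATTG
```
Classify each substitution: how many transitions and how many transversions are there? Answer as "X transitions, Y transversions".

Mismatches (1-based):
position 1: T→C (pyrimidine→pyrimidine, transition)
position 15: C→T (pyrimidine→pyrimidine, transition)
position 17: G→C (purine→pyrimidine, transversion)
position 23: A→T (purine→pyrimidine, transversion)
position 30: T→A (pyrimidine→purine, transversion)

2 transitions, 3 transversions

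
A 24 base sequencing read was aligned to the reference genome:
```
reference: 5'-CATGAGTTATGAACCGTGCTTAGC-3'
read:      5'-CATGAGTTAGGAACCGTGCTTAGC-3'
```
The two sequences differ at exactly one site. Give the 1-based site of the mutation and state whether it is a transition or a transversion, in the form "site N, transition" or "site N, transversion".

The sequences differ only at site 10: T→G (pyrimidine→purine), a transversion.

site 10, transversion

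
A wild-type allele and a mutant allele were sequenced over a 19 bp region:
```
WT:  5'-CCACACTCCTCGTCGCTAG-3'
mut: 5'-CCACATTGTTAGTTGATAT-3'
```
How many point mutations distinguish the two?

Mismatches (1-based): base 6: C→T; base 8: C→G; base 9: C→T; base 11: C→A; base 14: C→T; base 16: C→A; base 19: G→T.

7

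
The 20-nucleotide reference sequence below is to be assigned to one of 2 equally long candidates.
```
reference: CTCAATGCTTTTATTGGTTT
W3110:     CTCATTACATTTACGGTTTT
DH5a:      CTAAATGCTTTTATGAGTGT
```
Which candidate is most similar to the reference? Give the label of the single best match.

W3110 differs at 6 bases; DH5a differs at 4 bases. The closest is DH5a.

DH5a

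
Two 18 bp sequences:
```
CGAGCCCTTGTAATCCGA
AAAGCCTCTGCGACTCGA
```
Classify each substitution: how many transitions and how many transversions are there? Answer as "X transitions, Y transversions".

7 transitions, 1 transversion

Transitions (purine↔purine or pyrimidine↔pyrimidine): 2 G→A, 7 C→T, 8 T→C, 11 T→C, 12 A→G, 14 T→C, 15 C→T.
Transversions (purine↔pyrimidine): 1 C→A.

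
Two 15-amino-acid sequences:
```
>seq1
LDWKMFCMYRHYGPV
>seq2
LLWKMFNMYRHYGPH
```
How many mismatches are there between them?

Mismatches (1-based): residue 2: D→L; residue 7: C→N; residue 15: V→H.

3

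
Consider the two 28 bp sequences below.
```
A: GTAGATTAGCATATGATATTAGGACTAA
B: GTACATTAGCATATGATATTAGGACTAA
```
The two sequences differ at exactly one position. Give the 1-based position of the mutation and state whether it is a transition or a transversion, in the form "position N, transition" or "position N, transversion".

The sequences differ only at position 4: G→C (purine→pyrimidine), a transversion.

position 4, transversion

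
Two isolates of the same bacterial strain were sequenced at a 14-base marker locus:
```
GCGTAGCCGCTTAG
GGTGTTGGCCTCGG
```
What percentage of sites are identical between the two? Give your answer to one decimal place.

28.6%

Mismatches at positions 2, 3, 4, 5, 6, 7, 8, 9, 12, 13 (1-based): 10 of 14.
Identical positions: 4/14 = 28.57% → 28.6%.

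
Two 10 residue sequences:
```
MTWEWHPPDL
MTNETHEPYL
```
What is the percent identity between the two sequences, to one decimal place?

4 positions differ (3, 5, 7, 9), so 6 of 10 match: 6/10 = 60%.

60.0%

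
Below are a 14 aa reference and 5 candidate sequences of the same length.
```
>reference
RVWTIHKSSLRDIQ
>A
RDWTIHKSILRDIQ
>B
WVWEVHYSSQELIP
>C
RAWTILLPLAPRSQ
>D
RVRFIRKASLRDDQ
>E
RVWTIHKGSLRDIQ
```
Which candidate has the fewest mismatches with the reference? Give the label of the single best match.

E

Hamming distances to reference — A: 2; B: 8; C: 9; D: 5; E: 1.
Smallest is E with 1 mismatch.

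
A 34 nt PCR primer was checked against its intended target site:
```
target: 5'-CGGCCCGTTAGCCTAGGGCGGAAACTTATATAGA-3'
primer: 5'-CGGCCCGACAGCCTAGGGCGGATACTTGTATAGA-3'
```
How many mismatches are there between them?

Mismatches (1-based): base 8: T→A; base 9: T→C; base 23: A→T; base 28: A→G.

4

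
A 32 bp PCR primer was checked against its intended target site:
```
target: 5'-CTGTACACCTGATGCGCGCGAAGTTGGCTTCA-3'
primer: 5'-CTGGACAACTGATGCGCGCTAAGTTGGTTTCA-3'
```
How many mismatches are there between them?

4

Comparing position by position, 4 bases differ: 4 (T/G), 8 (C/A), 20 (G/T), 28 (C/T).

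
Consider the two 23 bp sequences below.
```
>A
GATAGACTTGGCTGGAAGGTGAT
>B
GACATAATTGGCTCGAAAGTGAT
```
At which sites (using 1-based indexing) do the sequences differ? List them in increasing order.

3, 5, 7, 14, 18

Scanning 1-based: 3: T/C; 5: G/T; 7: C/A; 14: G/C; 18: G/A.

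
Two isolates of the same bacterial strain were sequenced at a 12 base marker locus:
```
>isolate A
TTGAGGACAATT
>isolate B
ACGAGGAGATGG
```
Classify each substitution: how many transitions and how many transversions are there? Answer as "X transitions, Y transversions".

Mismatches (1-based):
site 1: T→A (pyrimidine→purine, transversion)
site 2: T→C (pyrimidine→pyrimidine, transition)
site 8: C→G (pyrimidine→purine, transversion)
site 10: A→T (purine→pyrimidine, transversion)
site 11: T→G (pyrimidine→purine, transversion)
site 12: T→G (pyrimidine→purine, transversion)

1 transition, 5 transversions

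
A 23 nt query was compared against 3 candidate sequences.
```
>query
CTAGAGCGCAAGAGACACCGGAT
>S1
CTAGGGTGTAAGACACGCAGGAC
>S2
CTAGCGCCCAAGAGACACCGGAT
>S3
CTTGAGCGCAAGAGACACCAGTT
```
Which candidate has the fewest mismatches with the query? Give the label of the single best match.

Hamming distances to query — S1: 7; S2: 2; S3: 3.
Smallest is S2 with 2 mismatches.

S2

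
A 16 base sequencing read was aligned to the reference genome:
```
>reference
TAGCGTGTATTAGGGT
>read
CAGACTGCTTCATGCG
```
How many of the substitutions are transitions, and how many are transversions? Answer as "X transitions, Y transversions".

3 transitions, 6 transversions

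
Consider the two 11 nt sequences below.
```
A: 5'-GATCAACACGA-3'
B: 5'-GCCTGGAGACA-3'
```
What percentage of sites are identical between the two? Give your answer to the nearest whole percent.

9 positions differ (2, 3, 4, 5, 6, 7, 8, 9, 10), so 2 of 11 match: 2/11 = 18.18%.

18%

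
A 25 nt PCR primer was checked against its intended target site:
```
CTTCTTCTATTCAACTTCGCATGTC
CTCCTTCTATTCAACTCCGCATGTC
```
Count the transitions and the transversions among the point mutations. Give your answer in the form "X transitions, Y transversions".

Mismatches (1-based):
position 3: T→C (pyrimidine→pyrimidine, transition)
position 17: T→C (pyrimidine→pyrimidine, transition)

2 transitions, 0 transversions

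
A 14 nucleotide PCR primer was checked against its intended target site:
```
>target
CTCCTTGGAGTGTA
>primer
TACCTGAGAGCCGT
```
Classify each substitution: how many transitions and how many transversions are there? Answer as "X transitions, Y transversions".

3 transitions, 5 transversions

Transitions (purine↔purine or pyrimidine↔pyrimidine): 1 C→T, 7 G→A, 11 T→C.
Transversions (purine↔pyrimidine): 2 T→A, 6 T→G, 12 G→C, 13 T→G, 14 A→T.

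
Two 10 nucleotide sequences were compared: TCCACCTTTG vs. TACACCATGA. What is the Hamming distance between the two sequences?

Mismatches (1-based): position 2: C→A; position 7: T→A; position 9: T→G; position 10: G→A.

4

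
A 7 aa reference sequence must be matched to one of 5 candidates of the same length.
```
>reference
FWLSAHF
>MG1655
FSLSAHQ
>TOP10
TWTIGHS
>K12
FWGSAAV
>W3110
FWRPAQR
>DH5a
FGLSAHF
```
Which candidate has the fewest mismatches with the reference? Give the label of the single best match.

DH5a

MG1655 differs at 2 positions; TOP10 differs at 5 positions; K12 differs at 3 positions; W3110 differs at 4 positions; DH5a differs at 1 position. The closest is DH5a.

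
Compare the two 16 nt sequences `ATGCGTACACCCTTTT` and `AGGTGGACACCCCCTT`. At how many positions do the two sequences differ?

5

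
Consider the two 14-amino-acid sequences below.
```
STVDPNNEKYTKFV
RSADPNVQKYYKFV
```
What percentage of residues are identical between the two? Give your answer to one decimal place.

57.1%

Mismatches at positions 1, 2, 3, 7, 8, 11 (1-based): 6 of 14.
Identical positions: 8/14 = 57.14% → 57.1%.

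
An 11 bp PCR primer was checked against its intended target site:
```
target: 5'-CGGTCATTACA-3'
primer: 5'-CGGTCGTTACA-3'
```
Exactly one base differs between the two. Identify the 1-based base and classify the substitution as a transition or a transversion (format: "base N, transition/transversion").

base 6, transition

The sequences differ only at base 6: A→G (purine→purine), a transition.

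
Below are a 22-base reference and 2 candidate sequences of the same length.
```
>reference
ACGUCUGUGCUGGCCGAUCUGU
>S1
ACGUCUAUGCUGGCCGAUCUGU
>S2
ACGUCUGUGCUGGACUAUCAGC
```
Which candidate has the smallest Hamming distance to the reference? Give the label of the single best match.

S1

Hamming distances to reference — S1: 1; S2: 4.
Smallest is S1 with 1 mismatch.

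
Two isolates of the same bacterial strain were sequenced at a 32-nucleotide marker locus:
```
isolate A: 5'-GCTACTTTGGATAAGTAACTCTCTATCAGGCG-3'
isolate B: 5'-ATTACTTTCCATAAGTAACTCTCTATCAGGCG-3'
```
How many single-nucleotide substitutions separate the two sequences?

4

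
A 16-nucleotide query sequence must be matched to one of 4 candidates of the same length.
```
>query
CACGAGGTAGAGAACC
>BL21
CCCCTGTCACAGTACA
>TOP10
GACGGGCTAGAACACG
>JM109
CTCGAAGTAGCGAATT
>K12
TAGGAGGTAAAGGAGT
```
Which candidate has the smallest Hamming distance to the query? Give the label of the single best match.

JM109

BL21 differs at 8 bases; TOP10 differs at 6 bases; JM109 differs at 5 bases; K12 differs at 6 bases. The closest is JM109.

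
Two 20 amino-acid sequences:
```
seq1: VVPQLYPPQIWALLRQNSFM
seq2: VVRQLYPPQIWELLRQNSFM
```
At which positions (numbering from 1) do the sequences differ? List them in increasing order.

Differences at position 3 (P→R), position 12 (A→E).

3, 12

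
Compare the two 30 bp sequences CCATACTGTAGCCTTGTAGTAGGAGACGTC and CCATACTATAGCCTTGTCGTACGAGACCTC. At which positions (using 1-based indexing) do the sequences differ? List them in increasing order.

8, 18, 22, 28

Differences at position 8 (G→A), position 18 (A→C), position 22 (G→C), position 28 (G→C).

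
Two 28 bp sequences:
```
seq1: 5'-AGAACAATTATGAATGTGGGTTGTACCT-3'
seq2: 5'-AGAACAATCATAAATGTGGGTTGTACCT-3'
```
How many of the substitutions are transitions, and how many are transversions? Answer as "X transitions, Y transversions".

Transitions (purine↔purine or pyrimidine↔pyrimidine): 9 T→C, 12 G→A.
Transversions (purine↔pyrimidine): none.

2 transitions, 0 transversions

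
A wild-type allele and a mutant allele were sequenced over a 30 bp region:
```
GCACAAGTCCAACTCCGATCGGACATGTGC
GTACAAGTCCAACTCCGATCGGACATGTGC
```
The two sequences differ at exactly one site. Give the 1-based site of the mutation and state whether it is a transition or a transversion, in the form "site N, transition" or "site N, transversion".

The sequences differ only at site 2: C→T (pyrimidine→pyrimidine), a transition.

site 2, transition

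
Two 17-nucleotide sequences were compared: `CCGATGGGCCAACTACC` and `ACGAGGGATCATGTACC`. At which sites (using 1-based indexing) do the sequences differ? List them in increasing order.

Differences at site 1 (C→A), site 5 (T→G), site 8 (G→A), site 9 (C→T), site 12 (A→T), site 13 (C→G).

1, 5, 8, 9, 12, 13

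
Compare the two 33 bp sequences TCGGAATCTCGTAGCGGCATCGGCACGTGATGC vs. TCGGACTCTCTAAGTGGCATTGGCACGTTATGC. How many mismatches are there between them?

6

Comparing position by position, 6 bases differ: 6 (A/C), 11 (G/T), 12 (T/A), 15 (C/T), 21 (C/T), 29 (G/T).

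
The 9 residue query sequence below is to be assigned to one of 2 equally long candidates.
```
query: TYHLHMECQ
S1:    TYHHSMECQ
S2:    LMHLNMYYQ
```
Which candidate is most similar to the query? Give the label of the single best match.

S1

S1 differs at 2 positions; S2 differs at 5 positions. The closest is S1.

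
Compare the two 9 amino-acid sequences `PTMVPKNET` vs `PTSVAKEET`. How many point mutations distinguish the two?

3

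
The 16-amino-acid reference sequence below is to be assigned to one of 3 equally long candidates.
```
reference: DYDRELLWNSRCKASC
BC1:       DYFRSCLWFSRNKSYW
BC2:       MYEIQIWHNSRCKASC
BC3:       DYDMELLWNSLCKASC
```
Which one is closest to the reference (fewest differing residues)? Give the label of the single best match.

BC1 differs at 8 residues; BC2 differs at 7 residues; BC3 differs at 2 residues. The closest is BC3.

BC3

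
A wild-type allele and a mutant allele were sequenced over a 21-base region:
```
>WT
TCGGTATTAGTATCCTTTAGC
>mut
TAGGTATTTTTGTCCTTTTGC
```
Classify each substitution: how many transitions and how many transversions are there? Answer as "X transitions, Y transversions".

Mismatches (1-based):
site 2: C→A (pyrimidine→purine, transversion)
site 9: A→T (purine→pyrimidine, transversion)
site 10: G→T (purine→pyrimidine, transversion)
site 12: A→G (purine→purine, transition)
site 19: A→T (purine→pyrimidine, transversion)

1 transition, 4 transversions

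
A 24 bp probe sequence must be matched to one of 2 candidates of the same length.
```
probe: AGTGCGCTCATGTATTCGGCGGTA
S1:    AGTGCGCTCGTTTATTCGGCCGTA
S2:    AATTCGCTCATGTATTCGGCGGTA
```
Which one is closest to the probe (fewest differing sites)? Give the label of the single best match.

S1 differs at 3 sites; S2 differs at 2 sites. The closest is S2.

S2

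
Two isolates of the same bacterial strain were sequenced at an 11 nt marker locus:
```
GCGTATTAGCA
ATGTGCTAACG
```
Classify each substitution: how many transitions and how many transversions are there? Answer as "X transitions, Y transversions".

Mismatches (1-based):
site 1: G→A (purine→purine, transition)
site 2: C→T (pyrimidine→pyrimidine, transition)
site 5: A→G (purine→purine, transition)
site 6: T→C (pyrimidine→pyrimidine, transition)
site 9: G→A (purine→purine, transition)
site 11: A→G (purine→purine, transition)

6 transitions, 0 transversions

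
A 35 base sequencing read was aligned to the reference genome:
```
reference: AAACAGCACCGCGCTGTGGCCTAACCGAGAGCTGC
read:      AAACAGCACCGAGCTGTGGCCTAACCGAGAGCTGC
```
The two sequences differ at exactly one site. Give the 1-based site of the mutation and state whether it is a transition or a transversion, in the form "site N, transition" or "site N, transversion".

Site 12 changes C→A. C is a pyrimidine and A is a purine, so this is a transversion.

site 12, transversion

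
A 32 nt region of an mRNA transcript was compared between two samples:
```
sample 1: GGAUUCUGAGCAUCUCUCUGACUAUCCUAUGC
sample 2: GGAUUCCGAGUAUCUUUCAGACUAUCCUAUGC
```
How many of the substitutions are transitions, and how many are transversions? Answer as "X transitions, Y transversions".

Mismatches (1-based):
site 7: U→C (pyrimidine→pyrimidine, transition)
site 11: C→U (pyrimidine→pyrimidine, transition)
site 16: C→U (pyrimidine→pyrimidine, transition)
site 19: U→A (pyrimidine→purine, transversion)

3 transitions, 1 transversion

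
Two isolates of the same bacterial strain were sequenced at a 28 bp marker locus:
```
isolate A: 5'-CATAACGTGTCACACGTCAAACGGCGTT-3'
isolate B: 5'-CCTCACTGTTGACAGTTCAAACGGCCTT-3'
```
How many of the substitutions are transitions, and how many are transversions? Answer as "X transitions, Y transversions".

Mismatches (1-based):
site 2: A→C (purine→pyrimidine, transversion)
site 4: A→C (purine→pyrimidine, transversion)
site 7: G→T (purine→pyrimidine, transversion)
site 8: T→G (pyrimidine→purine, transversion)
site 9: G→T (purine→pyrimidine, transversion)
site 11: C→G (pyrimidine→purine, transversion)
site 15: C→G (pyrimidine→purine, transversion)
site 16: G→T (purine→pyrimidine, transversion)
site 26: G→C (purine→pyrimidine, transversion)

0 transitions, 9 transversions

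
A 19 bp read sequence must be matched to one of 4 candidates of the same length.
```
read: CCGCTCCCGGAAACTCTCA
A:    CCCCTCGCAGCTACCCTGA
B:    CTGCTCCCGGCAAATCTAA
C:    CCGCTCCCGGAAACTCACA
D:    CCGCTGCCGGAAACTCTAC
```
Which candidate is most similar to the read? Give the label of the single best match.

C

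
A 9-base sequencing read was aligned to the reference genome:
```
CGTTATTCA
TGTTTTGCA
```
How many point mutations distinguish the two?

3

Comparing position by position, 3 bases differ: 1 (C/T), 5 (A/T), 7 (T/G).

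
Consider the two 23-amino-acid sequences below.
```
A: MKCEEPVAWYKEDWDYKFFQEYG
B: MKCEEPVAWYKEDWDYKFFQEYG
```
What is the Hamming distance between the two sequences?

No positions differ; the sequences are identical.

0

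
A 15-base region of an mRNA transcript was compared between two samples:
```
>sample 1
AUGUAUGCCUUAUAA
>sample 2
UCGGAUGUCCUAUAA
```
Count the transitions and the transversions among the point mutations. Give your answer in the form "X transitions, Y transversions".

Transitions (purine↔purine or pyrimidine↔pyrimidine): 2 U→C, 8 C→U, 10 U→C.
Transversions (purine↔pyrimidine): 1 A→U, 4 U→G.

3 transitions, 2 transversions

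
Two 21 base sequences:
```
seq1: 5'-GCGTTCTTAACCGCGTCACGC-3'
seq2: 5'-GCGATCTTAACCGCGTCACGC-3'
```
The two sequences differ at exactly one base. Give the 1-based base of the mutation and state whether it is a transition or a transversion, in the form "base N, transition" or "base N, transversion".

base 4, transversion

Base 4 changes T→A. T is a pyrimidine and A is a purine, so this is a transversion.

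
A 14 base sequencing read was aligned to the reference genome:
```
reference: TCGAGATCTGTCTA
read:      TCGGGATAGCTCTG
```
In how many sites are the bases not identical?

Comparing position by position, 5 sites differ: 4 (A/G), 8 (C/A), 9 (T/G), 10 (G/C), 14 (A/G).

5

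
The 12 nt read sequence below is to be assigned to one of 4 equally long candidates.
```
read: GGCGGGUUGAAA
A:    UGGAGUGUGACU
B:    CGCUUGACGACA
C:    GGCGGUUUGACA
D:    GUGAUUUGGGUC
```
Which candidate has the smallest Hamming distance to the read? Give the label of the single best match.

C

Hamming distances to read — A: 7; B: 6; C: 2; D: 9.
Smallest is C with 2 mismatches.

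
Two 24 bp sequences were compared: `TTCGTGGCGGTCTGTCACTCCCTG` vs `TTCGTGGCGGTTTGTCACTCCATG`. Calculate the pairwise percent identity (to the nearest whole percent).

Mismatches at positions 12, 22 (1-based): 2 of 24.
Identical positions: 22/24 = 91.67% → 92%.

92%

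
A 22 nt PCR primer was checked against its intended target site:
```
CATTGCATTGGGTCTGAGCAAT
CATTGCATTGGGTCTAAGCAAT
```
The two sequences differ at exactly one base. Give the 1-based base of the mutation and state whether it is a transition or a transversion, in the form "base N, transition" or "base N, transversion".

base 16, transition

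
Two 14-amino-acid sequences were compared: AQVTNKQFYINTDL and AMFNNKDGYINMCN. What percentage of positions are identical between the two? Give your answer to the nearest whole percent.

43%

8 positions differ (2, 3, 4, 7, 8, 12, 13, 14), so 6 of 14 match: 6/14 = 42.86%.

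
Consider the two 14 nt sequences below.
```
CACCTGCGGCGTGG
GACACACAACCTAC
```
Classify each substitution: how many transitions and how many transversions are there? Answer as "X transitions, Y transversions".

5 transitions, 4 transversions

Mismatches (1-based):
site 1: C→G (pyrimidine→purine, transversion)
site 4: C→A (pyrimidine→purine, transversion)
site 5: T→C (pyrimidine→pyrimidine, transition)
site 6: G→A (purine→purine, transition)
site 8: G→A (purine→purine, transition)
site 9: G→A (purine→purine, transition)
site 11: G→C (purine→pyrimidine, transversion)
site 13: G→A (purine→purine, transition)
site 14: G→C (purine→pyrimidine, transversion)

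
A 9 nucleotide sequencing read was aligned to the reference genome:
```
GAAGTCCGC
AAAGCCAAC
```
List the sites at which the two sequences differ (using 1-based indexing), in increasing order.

Differences at site 1 (G→A), site 5 (T→C), site 7 (C→A), site 8 (G→A).

1, 5, 7, 8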